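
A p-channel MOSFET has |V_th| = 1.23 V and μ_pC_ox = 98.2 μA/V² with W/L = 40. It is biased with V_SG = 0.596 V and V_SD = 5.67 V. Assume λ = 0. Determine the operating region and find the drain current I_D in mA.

Cutoff; I_D = 0 mA

V_SG = 0.596 V < |V_th| = 1.23 V, so the transistor is in cutoff.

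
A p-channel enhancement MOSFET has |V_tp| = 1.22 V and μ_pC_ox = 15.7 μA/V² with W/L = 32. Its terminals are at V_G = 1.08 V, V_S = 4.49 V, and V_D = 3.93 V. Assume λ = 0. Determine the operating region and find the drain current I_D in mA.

Triode; I_D = 0.537 mA

V_SG = V_S − V_G = 4.49 − 1.08 = 3.41 V; V_SD = V_S − V_D = 4.49 − 3.93 = 0.56 V.
k_p = μ_pC_ox · (W/L) = 0.5024 mA/V².
V_ov = V_SG − |V_tp| = 3.41 − 1.22 = 2.19 V.
Since V_SD = 0.56 V < V_ov = 2.19 V, the device is in the triode region.
I_D = k_p [V_ov · V_SD − ½ V_SD²] = 0.5024 × [2.19 × 0.56 − 0.5 × 0.56²] = 0.537 mA.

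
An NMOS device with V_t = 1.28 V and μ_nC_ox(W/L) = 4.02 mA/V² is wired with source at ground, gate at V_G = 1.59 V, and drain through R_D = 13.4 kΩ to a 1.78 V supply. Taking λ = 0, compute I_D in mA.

V_GS = V_G = 1.59 V, so V_ov = 1.59 − 1.28 = 0.31 V.
Assume saturation: I_D = ½ k_n V_ov² = 0.5 × 4.02 × 0.31² = 0.193 mA, giving V_DS = V_DD − I_D R_D = 1.78 − 0.193 × 13.4 = -0.808 V.
But -0.808 V < V_ov = 0.31 V, so the device is actually in triode.
In triode I_D = k_n[V_ov V_DS − ½ V_DS²] and I_D = (V_DD − V_DS)/R_D. Equating: 26.9 V_DS² − 17.7 V_DS + 1.78 = 0, giving V_DS = 0.124 V (the root below V_ov).
I_D = (1.78 − 0.124) / 13.4 = 0.124 mA.

I_D = 0.124 mA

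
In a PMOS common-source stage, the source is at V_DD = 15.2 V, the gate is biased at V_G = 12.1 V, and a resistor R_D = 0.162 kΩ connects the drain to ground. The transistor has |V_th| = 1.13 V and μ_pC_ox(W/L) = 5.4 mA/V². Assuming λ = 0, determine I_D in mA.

I_D = 10.5 mA

V_SG = V_DD − V_G = 15.2 − 12.1 = 3.1 V, so V_ov = 3.1 − 1.13 = 1.97 V.
Assume saturation: I_D = ½ k_p V_ov² = 0.5 × 5.4 × 1.97² = 10.5 mA, giving V_SD = V_DD − I_D R_D = 15.2 − 10.5 × 0.162 = 13.5 V.
V_SD = 13.5 V ≥ V_ov = 1.97 V, confirming saturation.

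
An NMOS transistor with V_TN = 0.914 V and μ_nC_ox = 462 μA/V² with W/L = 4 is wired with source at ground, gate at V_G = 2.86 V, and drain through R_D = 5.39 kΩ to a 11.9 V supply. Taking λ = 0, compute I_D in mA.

V_GS = V_G = 2.86 V, so V_ov = 2.86 − 0.914 = 1.95 V.
k_n = μ_nC_ox · (W/L) = 1.848 mA/V².
Assume saturation: I_D = ½ k_n V_ov² = 0.5 × 1.848 × 1.95² = 3.5 mA, giving V_DS = V_DD − I_D R_D = 11.9 − 3.5 × 5.39 = -6.96 V.
But -6.96 V < V_ov = 1.95 V, so the device is actually in triode.
In triode I_D = k_n[V_ov V_DS − ½ V_DS²] and I_D = (V_DD − V_DS)/R_D. Equating: 4.98 V_DS² − 20.38 V_DS + 11.9 = 0, giving V_DS = 0.705 V (the root below V_ov).
I_D = (11.9 − 0.705) / 5.39 = 2.08 mA.

I_D = 2.08 mA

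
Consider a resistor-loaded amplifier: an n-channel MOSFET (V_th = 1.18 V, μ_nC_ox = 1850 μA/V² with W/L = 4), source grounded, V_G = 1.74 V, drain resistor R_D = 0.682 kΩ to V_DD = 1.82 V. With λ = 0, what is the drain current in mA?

V_GS = V_G = 1.74 V, so V_ov = 1.74 − 1.18 = 0.56 V.
k_n = μ_nC_ox · (W/L) = 7.4 mA/V².
Assume saturation: I_D = ½ k_n V_ov² = 0.5 × 7.4 × 0.56² = 1.16 mA, giving V_DS = V_DD − I_D R_D = 1.82 − 1.16 × 0.682 = 1.03 V.
V_DS = 1.03 V ≥ V_ov = 0.56 V, confirming saturation.

I_D = 1.16 mA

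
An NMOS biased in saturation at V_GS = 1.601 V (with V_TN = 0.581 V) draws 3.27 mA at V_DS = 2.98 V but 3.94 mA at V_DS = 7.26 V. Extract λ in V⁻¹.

With V_GS fixed, I_D ∝ (1 + λ V_DS) in saturation, so I_D2/I_D1 = (1 + λ V_DS2)/(1 + λ V_DS1).
3.94/3.27 = 1.205 = (1 + 7.26 λ)/(1 + 2.98 λ).
Solving: λ (I_D1 V_DS2 − I_D2 V_DS1) = I_D2 − I_D1, so λ = (3.94 − 3.27) / (3.27 × 7.26 − 3.94 × 2.98) = 0.67 / 12 = 0.0558 V⁻¹.

λ = 0.0558 V⁻¹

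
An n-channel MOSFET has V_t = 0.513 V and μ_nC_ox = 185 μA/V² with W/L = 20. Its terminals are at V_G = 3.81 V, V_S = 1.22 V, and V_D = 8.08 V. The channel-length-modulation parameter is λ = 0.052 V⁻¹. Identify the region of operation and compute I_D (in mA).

Saturation; I_D = 10.8 mA

V_GS = V_G − V_S = 3.81 − 1.22 = 2.59 V; V_DS = V_D − V_S = 8.08 − 1.22 = 6.86 V.
k_n = μ_nC_ox · (W/L) = 3.7 mA/V².
V_ov = V_GS − V_t = 2.59 − 0.513 = 2.08 V.
Since V_DS = 6.86 V ≥ V_ov = 2.08 V, the device is in saturation.
I_D = ½ k_n V_ov² (1 + λ V_DS) = 0.5 × 3.7 × 2.08² × (1 + 0.052 × 6.86) = 10.8 mA.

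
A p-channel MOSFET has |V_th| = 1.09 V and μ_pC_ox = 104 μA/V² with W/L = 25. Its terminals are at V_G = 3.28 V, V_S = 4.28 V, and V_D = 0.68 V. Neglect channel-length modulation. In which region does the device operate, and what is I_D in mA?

V_SG = V_S − V_G = 4.28 − 3.28 = 1 V; V_SD = V_S − V_D = 4.28 − 0.68 = 3.6 V.
V_SG = 1 V < |V_th| = 1.09 V, so the transistor is in cutoff.

Cutoff; I_D = 0 mA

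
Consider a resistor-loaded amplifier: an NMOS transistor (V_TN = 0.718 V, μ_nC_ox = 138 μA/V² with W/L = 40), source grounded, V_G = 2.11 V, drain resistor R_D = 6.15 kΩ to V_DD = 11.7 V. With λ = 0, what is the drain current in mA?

V_GS = V_G = 2.11 V, so V_ov = 2.11 − 0.718 = 1.39 V.
k_n = μ_nC_ox · (W/L) = 5.52 mA/V².
Assume saturation: I_D = ½ k_n V_ov² = 0.5 × 5.52 × 1.39² = 5.35 mA, giving V_DS = V_DD − I_D R_D = 11.7 − 5.35 × 6.15 = -21.2 V.
But -21.2 V < V_ov = 1.39 V, so the device is actually in triode.
In triode I_D = k_n[V_ov V_DS − ½ V_DS²] and I_D = (V_DD − V_DS)/R_D. Equating: 17 V_DS² − 48.26 V_DS + 11.7 = 0, giving V_DS = 0.268 V (the root below V_ov).
I_D = (11.7 − 0.268) / 6.15 = 1.86 mA.

I_D = 1.86 mA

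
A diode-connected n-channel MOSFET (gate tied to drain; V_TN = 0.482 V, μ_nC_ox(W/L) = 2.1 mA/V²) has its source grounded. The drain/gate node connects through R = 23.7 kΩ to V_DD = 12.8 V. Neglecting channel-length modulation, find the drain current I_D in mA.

I_D = 0.491 mA

With gate tied to drain, V_GS = V_DS ≥ V_GS − V_TN, so the device is in saturation.
KCL at the drain: ½ k_n (V_GS − V_TN)² = (V_DD − V_GS)/R.
Let x = V_GS − 0.482. Then 24.9 x² + x − 12.32 = 0, giving x = 0.684 V (positive root), so V_GS = 1.17 V.
I_D = (V_DD − V_GS)/R = (12.8 − 1.17) / 23.7 = 0.491 mA.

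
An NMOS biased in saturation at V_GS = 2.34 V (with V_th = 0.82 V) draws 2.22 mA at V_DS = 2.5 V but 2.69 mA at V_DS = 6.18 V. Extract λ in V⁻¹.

λ = 0.0672 V⁻¹

With V_GS fixed, I_D ∝ (1 + λ V_DS) in saturation, so I_D2/I_D1 = (1 + λ V_DS2)/(1 + λ V_DS1).
2.69/2.22 = 1.212 = (1 + 6.18 λ)/(1 + 2.5 λ).
Solving: λ (I_D1 V_DS2 − I_D2 V_DS1) = I_D2 − I_D1, so λ = (2.69 − 2.22) / (2.22 × 6.18 − 2.69 × 2.5) = 0.47 / 6.99 = 0.0672 V⁻¹.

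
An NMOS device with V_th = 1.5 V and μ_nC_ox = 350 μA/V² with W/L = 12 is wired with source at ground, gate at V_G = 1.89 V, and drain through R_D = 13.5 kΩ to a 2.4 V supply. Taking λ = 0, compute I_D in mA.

I_D = 0.169 mA

V_GS = V_G = 1.89 V, so V_ov = 1.89 − 1.5 = 0.39 V.
k_n = μ_nC_ox · (W/L) = 4.2 mA/V².
Assume saturation: I_D = ½ k_n V_ov² = 0.5 × 4.2 × 0.39² = 0.319 mA, giving V_DS = V_DD − I_D R_D = 2.4 − 0.319 × 13.5 = -1.91 V.
But -1.91 V < V_ov = 0.39 V, so the device is actually in triode.
In triode I_D = k_n[V_ov V_DS − ½ V_DS²] and I_D = (V_DD − V_DS)/R_D. Equating: 28.4 V_DS² − 23.11 V_DS + 2.4 = 0, giving V_DS = 0.122 V (the root below V_ov).
I_D = (2.4 − 0.122) / 13.5 = 0.169 mA.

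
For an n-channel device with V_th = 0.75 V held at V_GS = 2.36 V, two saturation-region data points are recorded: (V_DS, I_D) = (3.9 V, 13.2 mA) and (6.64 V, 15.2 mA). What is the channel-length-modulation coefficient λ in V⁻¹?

λ = 0.0705 V⁻¹

With V_GS fixed, I_D ∝ (1 + λ V_DS) in saturation, so I_D2/I_D1 = (1 + λ V_DS2)/(1 + λ V_DS1).
15.2/13.2 = 1.152 = (1 + 6.64 λ)/(1 + 3.9 λ).
Solving: λ (I_D1 V_DS2 − I_D2 V_DS1) = I_D2 − I_D1, so λ = (15.2 − 13.2) / (13.2 × 6.64 − 15.2 × 3.9) = 2 / 28.4 = 0.0705 V⁻¹.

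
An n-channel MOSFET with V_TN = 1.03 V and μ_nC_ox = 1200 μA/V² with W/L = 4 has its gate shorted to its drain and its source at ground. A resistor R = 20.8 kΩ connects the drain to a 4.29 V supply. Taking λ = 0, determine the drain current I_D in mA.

I_D = 0.145 mA

With gate tied to drain, V_GS = V_DS ≥ V_GS − V_TN, so the device is in saturation.
k_n = μ_nC_ox · (W/L) = 4.8 mA/V².
KCL at the drain: ½ k_n (V_GS − V_TN)² = (V_DD − V_GS)/R.
Let x = V_GS − 1.03. Then 49.9 x² + x − 3.26 = 0, giving x = 0.246 V (positive root), so V_GS = 1.28 V.
I_D = (V_DD − V_GS)/R = (4.29 − 1.28) / 20.8 = 0.145 mA.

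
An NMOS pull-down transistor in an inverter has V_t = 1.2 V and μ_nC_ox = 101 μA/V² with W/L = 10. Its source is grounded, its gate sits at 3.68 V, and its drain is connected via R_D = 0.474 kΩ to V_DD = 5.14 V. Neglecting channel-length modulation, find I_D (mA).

I_D = 3.11 mA

V_GS = V_G = 3.68 V, so V_ov = 3.68 − 1.2 = 2.48 V.
k_n = μ_nC_ox · (W/L) = 1.01 mA/V².
Assume saturation: I_D = ½ k_n V_ov² = 0.5 × 1.01 × 2.48² = 3.11 mA, giving V_DS = V_DD − I_D R_D = 5.14 − 3.11 × 0.474 = 3.67 V.
V_DS = 3.67 V ≥ V_ov = 2.48 V, confirming saturation.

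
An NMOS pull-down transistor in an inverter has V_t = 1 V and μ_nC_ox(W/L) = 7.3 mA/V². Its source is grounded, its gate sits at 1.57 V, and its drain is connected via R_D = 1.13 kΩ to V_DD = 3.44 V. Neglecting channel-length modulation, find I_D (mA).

I_D = 1.19 mA

V_GS = V_G = 1.57 V, so V_ov = 1.57 − 1 = 0.57 V.
Assume saturation: I_D = ½ k_n V_ov² = 0.5 × 7.3 × 0.57² = 1.19 mA, giving V_DS = V_DD − I_D R_D = 3.44 − 1.19 × 1.13 = 2.1 V.
V_DS = 2.1 V ≥ V_ov = 0.57 V, confirming saturation.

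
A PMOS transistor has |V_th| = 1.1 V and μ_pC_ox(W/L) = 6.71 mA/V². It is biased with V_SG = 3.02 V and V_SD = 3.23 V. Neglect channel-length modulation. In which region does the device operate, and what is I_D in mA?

Saturation; I_D = 12.4 mA

V_ov = V_SG − |V_th| = 3.02 − 1.1 = 1.92 V.
Since V_SD = 3.23 V ≥ V_ov = 1.92 V, the device is in saturation.
I_D = ½ k_p V_ov² = 0.5 × 6.71 × 1.92² = 12.4 mA.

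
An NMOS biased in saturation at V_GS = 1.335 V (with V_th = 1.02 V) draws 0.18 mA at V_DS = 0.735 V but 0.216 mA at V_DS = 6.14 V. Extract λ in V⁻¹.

With V_GS fixed, I_D ∝ (1 + λ V_DS) in saturation, so I_D2/I_D1 = (1 + λ V_DS2)/(1 + λ V_DS1).
0.216/0.18 = 1.2 = (1 + 6.14 λ)/(1 + 0.735 λ).
Solving: λ (I_D1 V_DS2 − I_D2 V_DS1) = I_D2 − I_D1, so λ = (0.216 − 0.18) / (0.18 × 6.14 − 0.216 × 0.735) = 0.036 / 0.946 = 0.038 V⁻¹.

λ = 0.0380 V⁻¹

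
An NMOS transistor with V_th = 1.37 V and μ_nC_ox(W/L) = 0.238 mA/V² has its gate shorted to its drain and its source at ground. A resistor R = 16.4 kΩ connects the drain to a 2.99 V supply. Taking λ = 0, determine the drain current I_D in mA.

With gate tied to drain, V_GS = V_DS ≥ V_GS − V_th, so the device is in saturation.
KCL at the drain: ½ k_n (V_GS − V_th)² = (V_DD − V_GS)/R.
Let x = V_GS − 1.37. Then 1.95 x² + x − 1.62 = 0, giving x = 0.69 V (positive root), so V_GS = 2.06 V.
I_D = (V_DD − V_GS)/R = (2.99 − 2.06) / 16.4 = 0.0567 mA.

I_D = 0.0567 mA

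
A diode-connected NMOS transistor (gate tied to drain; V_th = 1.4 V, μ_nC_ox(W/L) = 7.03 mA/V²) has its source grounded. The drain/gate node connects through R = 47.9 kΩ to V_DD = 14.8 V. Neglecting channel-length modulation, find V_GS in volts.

With gate tied to drain, V_GS = V_DS ≥ V_GS − V_th, so the device is in saturation.
KCL at the drain: ½ k_n (V_GS − V_th)² = (V_DD − V_GS)/R.
Let x = V_GS − 1.4. Then 168 x² + x − 13.4 = 0, giving x = 0.279 V (positive root), so V_GS = 1.68 V.
I_D = (V_DD − V_GS)/R = (14.8 − 1.68) / 47.9 = 0.274 mA.

V_GS = 1.68 V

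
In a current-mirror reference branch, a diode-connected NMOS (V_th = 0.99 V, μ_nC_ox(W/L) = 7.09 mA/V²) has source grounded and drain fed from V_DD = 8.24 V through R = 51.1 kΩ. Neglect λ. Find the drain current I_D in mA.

With gate tied to drain, V_GS = V_DS ≥ V_GS − V_th, so the device is in saturation.
KCL at the drain: ½ k_n (V_GS − V_th)² = (V_DD − V_GS)/R.
Let x = V_GS − 0.99. Then 181 x² + x − 7.25 = 0, giving x = 0.197 V (positive root), so V_GS = 1.19 V.
I_D = (V_DD − V_GS)/R = (8.24 − 1.19) / 51.1 = 0.138 mA.

I_D = 0.138 mA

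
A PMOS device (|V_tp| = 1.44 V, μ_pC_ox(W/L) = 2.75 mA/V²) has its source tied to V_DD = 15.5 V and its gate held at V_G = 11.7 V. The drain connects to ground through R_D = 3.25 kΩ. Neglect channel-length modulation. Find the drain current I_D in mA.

V_SG = V_DD − V_G = 15.5 − 11.7 = 3.8 V, so V_ov = 3.8 − 1.44 = 2.36 V.
Assume saturation: I_D = ½ k_p V_ov² = 0.5 × 2.75 × 2.36² = 7.66 mA, giving V_SD = V_DD − I_D R_D = 15.5 − 7.66 × 3.25 = -9.39 V.
But -9.39 V < V_ov = 2.36 V, so the device is actually in triode.
In triode I_D = k_p[V_ov V_SD − ½ V_SD²] and I_D = (V_DD − V_SD)/R_D. Equating: 4.47 V_SD² − 22.09 V_SD + 15.5 = 0, giving V_SD = 0.847 V (the root below V_ov).
I_D = (15.5 − 0.847) / 3.25 = 4.51 mA.

I_D = 4.51 mA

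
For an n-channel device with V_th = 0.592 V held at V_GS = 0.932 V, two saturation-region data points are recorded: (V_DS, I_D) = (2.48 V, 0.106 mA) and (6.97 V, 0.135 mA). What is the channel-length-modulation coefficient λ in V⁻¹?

λ = 0.0718 V⁻¹

With V_GS fixed, I_D ∝ (1 + λ V_DS) in saturation, so I_D2/I_D1 = (1 + λ V_DS2)/(1 + λ V_DS1).
0.135/0.106 = 1.274 = (1 + 6.97 λ)/(1 + 2.48 λ).
Solving: λ (I_D1 V_DS2 − I_D2 V_DS1) = I_D2 − I_D1, so λ = (0.135 − 0.106) / (0.106 × 6.97 − 0.135 × 2.48) = 0.029 / 0.404 = 0.0718 V⁻¹.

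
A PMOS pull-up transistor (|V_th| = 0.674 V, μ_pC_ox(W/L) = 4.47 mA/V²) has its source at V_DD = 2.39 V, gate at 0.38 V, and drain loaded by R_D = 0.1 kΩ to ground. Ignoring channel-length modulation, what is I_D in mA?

I_D = 3.99 mA

V_SG = V_DD − V_G = 2.39 − 0.38 = 2.01 V, so V_ov = 2.01 − 0.674 = 1.34 V.
Assume saturation: I_D = ½ k_p V_ov² = 0.5 × 4.47 × 1.34² = 3.99 mA, giving V_SD = V_DD − I_D R_D = 2.39 − 3.99 × 0.1 = 1.99 V.
V_SD = 1.99 V ≥ V_ov = 1.34 V, confirming saturation.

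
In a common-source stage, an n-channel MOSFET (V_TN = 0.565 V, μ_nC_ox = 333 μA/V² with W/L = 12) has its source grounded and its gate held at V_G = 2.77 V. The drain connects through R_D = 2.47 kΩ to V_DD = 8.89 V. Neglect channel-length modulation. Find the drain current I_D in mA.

V_GS = V_G = 2.77 V, so V_ov = 2.77 − 0.565 = 2.21 V.
k_n = μ_nC_ox · (W/L) = 3.996 mA/V².
Assume saturation: I_D = ½ k_n V_ov² = 0.5 × 3.996 × 2.21² = 9.71 mA, giving V_DS = V_DD − I_D R_D = 8.89 − 9.71 × 2.47 = -15.1 V.
But -15.1 V < V_ov = 2.21 V, so the device is actually in triode.
In triode I_D = k_n[V_ov V_DS − ½ V_DS²] and I_D = (V_DD − V_DS)/R_D. Equating: 4.94 V_DS² − 22.76 V_DS + 8.89 = 0, giving V_DS = 0.431 V (the root below V_ov).
I_D = (8.89 − 0.431) / 2.47 = 3.42 mA.

I_D = 3.42 mA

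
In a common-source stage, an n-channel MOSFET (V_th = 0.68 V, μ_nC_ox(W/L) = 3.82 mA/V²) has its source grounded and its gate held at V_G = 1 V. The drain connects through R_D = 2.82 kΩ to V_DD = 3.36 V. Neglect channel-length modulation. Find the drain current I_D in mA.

I_D = 0.196 mA

V_GS = V_G = 1 V, so V_ov = 1 − 0.68 = 0.32 V.
Assume saturation: I_D = ½ k_n V_ov² = 0.5 × 3.82 × 0.32² = 0.196 mA, giving V_DS = V_DD − I_D R_D = 3.36 − 0.196 × 2.82 = 2.81 V.
V_DS = 2.81 V ≥ V_ov = 0.32 V, confirming saturation.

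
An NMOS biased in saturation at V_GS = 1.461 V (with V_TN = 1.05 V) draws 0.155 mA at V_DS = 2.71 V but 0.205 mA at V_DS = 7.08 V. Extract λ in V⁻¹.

With V_GS fixed, I_D ∝ (1 + λ V_DS) in saturation, so I_D2/I_D1 = (1 + λ V_DS2)/(1 + λ V_DS1).
0.205/0.155 = 1.323 = (1 + 7.08 λ)/(1 + 2.71 λ).
Solving: λ (I_D1 V_DS2 − I_D2 V_DS1) = I_D2 − I_D1, so λ = (0.205 − 0.155) / (0.155 × 7.08 − 0.205 × 2.71) = 0.05 / 0.542 = 0.0923 V⁻¹.

λ = 0.0923 V⁻¹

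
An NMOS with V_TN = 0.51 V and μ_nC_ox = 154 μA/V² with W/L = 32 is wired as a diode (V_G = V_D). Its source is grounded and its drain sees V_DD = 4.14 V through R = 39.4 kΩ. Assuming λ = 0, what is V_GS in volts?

V_GS = 0.698 V

With gate tied to drain, V_GS = V_DS ≥ V_GS − V_TN, so the device is in saturation.
k_n = μ_nC_ox · (W/L) = 4.928 mA/V².
KCL at the drain: ½ k_n (V_GS − V_TN)² = (V_DD − V_GS)/R.
Let x = V_GS − 0.51. Then 97.1 x² + x − 3.63 = 0, giving x = 0.188 V (positive root), so V_GS = 0.698 V.
I_D = (V_DD − V_GS)/R = (4.14 − 0.698) / 39.4 = 0.0874 mA.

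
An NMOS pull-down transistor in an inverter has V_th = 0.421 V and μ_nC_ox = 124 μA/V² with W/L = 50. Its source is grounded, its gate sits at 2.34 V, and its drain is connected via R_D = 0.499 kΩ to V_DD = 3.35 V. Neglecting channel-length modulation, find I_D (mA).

V_GS = V_G = 2.34 V, so V_ov = 2.34 − 0.421 = 1.92 V.
k_n = μ_nC_ox · (W/L) = 6.2 mA/V².
Assume saturation: I_D = ½ k_n V_ov² = 0.5 × 6.2 × 1.92² = 11.4 mA, giving V_DS = V_DD − I_D R_D = 3.35 − 11.4 × 0.499 = -2.35 V.
But -2.35 V < V_ov = 1.92 V, so the device is actually in triode.
In triode I_D = k_n[V_ov V_DS − ½ V_DS²] and I_D = (V_DD − V_DS)/R_D. Equating: 1.55 V_DS² − 6.937 V_DS + 3.35 = 0, giving V_DS = 0.55 V (the root below V_ov).
I_D = (3.35 − 0.55) / 0.499 = 5.61 mA.

I_D = 5.61 mA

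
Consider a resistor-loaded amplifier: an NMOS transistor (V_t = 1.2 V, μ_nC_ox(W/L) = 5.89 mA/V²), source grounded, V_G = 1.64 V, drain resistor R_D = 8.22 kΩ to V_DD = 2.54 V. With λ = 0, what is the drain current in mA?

V_GS = V_G = 1.64 V, so V_ov = 1.64 − 1.2 = 0.44 V.
Assume saturation: I_D = ½ k_n V_ov² = 0.5 × 5.89 × 0.44² = 0.57 mA, giving V_DS = V_DD − I_D R_D = 2.54 − 0.57 × 8.22 = -2.15 V.
But -2.15 V < V_ov = 0.44 V, so the device is actually in triode.
In triode I_D = k_n[V_ov V_DS − ½ V_DS²] and I_D = (V_DD − V_DS)/R_D. Equating: 24.2 V_DS² − 22.3 V_DS + 2.54 = 0, giving V_DS = 0.133 V (the root below V_ov).
I_D = (2.54 − 0.133) / 8.22 = 0.293 mA.

I_D = 0.293 mA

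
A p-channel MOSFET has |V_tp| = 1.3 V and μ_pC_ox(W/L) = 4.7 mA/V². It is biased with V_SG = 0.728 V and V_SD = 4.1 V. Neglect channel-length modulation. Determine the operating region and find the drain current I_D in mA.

Cutoff; I_D = 0 mA

V_SG = 0.728 V < |V_tp| = 1.3 V, so the transistor is in cutoff.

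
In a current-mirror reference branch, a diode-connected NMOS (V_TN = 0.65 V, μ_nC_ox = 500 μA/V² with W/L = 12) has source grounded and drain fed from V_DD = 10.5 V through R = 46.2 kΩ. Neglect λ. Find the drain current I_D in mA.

I_D = 0.208 mA

With gate tied to drain, V_GS = V_DS ≥ V_GS − V_TN, so the device is in saturation.
k_n = μ_nC_ox · (W/L) = 6 mA/V².
KCL at the drain: ½ k_n (V_GS − V_TN)² = (V_DD − V_GS)/R.
Let x = V_GS − 0.65. Then 139 x² + x − 9.85 = 0, giving x = 0.263 V (positive root), so V_GS = 0.913 V.
I_D = (V_DD − V_GS)/R = (10.5 − 0.913) / 46.2 = 0.208 mA.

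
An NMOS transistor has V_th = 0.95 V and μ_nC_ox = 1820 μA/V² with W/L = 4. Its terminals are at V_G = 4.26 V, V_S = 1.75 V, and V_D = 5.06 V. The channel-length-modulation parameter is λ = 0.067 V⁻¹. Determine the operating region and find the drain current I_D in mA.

V_GS = V_G − V_S = 4.26 − 1.75 = 2.51 V; V_DS = V_D − V_S = 5.06 − 1.75 = 3.31 V.
k_n = μ_nC_ox · (W/L) = 7.28 mA/V².
V_ov = V_GS − V_th = 2.51 − 0.95 = 1.56 V.
Since V_DS = 3.31 V ≥ V_ov = 1.56 V, the device is in saturation.
I_D = ½ k_n V_ov² (1 + λ V_DS) = 0.5 × 7.28 × 1.56² × (1 + 0.067 × 3.31) = 10.8 mA.

Saturation; I_D = 10.8 mA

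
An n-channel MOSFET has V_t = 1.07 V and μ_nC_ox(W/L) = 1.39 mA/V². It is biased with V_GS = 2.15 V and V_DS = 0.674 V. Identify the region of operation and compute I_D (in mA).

V_ov = V_GS − V_t = 2.15 − 1.07 = 1.08 V.
Since V_DS = 0.674 V < V_ov = 1.08 V, the device is in the triode region.
I_D = k_n [V_ov · V_DS − ½ V_DS²] = 1.39 × [1.08 × 0.674 − 0.5 × 0.674²] = 0.696 mA.

Triode; I_D = 0.696 mA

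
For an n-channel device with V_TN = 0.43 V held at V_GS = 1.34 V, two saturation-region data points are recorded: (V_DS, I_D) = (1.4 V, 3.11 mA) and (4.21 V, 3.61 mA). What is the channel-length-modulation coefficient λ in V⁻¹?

With V_GS fixed, I_D ∝ (1 + λ V_DS) in saturation, so I_D2/I_D1 = (1 + λ V_DS2)/(1 + λ V_DS1).
3.61/3.11 = 1.161 = (1 + 4.21 λ)/(1 + 1.4 λ).
Solving: λ (I_D1 V_DS2 − I_D2 V_DS1) = I_D2 − I_D1, so λ = (3.61 − 3.11) / (3.11 × 4.21 − 3.61 × 1.4) = 0.5 / 8.04 = 0.0622 V⁻¹.

λ = 0.0622 V⁻¹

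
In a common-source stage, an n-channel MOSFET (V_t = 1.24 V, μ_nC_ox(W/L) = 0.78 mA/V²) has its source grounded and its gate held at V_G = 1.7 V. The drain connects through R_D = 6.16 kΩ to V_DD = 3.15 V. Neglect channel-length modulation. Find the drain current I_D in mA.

V_GS = V_G = 1.7 V, so V_ov = 1.7 − 1.24 = 0.46 V.
Assume saturation: I_D = ½ k_n V_ov² = 0.5 × 0.78 × 0.46² = 0.0825 mA, giving V_DS = V_DD − I_D R_D = 3.15 − 0.0825 × 6.16 = 2.64 V.
V_DS = 2.64 V ≥ V_ov = 0.46 V, confirming saturation.

I_D = 0.0825 mA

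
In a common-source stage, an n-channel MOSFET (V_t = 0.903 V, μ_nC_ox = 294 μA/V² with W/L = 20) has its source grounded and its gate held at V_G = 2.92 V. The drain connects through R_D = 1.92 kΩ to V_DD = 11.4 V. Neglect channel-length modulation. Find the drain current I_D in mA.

I_D = 5.65 mA

V_GS = V_G = 2.92 V, so V_ov = 2.92 − 0.903 = 2.02 V.
k_n = μ_nC_ox · (W/L) = 5.88 mA/V².
Assume saturation: I_D = ½ k_n V_ov² = 0.5 × 5.88 × 2.02² = 12 mA, giving V_DS = V_DD − I_D R_D = 11.4 − 12 × 1.92 = -11.6 V.
But -11.6 V < V_ov = 2.02 V, so the device is actually in triode.
In triode I_D = k_n[V_ov V_DS − ½ V_DS²] and I_D = (V_DD − V_DS)/R_D. Equating: 5.64 V_DS² − 23.77 V_DS + 11.4 = 0, giving V_DS = 0.552 V (the root below V_ov).
I_D = (11.4 − 0.552) / 1.92 = 5.65 mA.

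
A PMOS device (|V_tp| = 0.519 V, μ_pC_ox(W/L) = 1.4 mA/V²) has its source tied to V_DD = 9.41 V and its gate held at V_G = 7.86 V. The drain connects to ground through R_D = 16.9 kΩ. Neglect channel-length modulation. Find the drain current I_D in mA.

I_D = 0.529 mA

V_SG = V_DD − V_G = 9.41 − 7.86 = 1.55 V, so V_ov = 1.55 − 0.519 = 1.03 V.
Assume saturation: I_D = ½ k_p V_ov² = 0.5 × 1.4 × 1.03² = 0.744 mA, giving V_SD = V_DD − I_D R_D = 9.41 − 0.744 × 16.9 = -3.16 V.
But -3.16 V < V_ov = 1.03 V, so the device is actually in triode.
In triode I_D = k_p[V_ov V_SD − ½ V_SD²] and I_D = (V_DD − V_SD)/R_D. Equating: 11.8 V_SD² − 25.39 V_SD + 9.41 = 0, giving V_SD = 0.476 V (the root below V_ov).
I_D = (9.41 − 0.476) / 16.9 = 0.529 mA.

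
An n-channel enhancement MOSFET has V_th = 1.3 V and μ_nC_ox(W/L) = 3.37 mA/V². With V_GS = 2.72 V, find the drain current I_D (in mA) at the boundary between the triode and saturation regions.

I_D = 3.40 mA

At the boundary V_DS = V_ov = V_GS − V_th = 2.72 − 1.3 = 1.42 V.
I_D = ½ k_n V_ov² = 0.5 × 3.37 × 1.42² = 3.4 mA.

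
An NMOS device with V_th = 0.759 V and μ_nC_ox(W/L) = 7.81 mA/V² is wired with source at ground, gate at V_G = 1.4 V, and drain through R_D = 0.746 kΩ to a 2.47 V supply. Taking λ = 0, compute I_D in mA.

I_D = 1.60 mA

V_GS = V_G = 1.4 V, so V_ov = 1.4 − 0.759 = 0.641 V.
Assume saturation: I_D = ½ k_n V_ov² = 0.5 × 7.81 × 0.641² = 1.6 mA, giving V_DS = V_DD − I_D R_D = 2.47 − 1.6 × 0.746 = 1.27 V.
V_DS = 1.27 V ≥ V_ov = 0.641 V, confirming saturation.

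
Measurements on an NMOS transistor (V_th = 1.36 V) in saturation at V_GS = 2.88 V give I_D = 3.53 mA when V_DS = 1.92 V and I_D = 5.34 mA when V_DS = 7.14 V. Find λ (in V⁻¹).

With V_GS fixed, I_D ∝ (1 + λ V_DS) in saturation, so I_D2/I_D1 = (1 + λ V_DS2)/(1 + λ V_DS1).
5.34/3.53 = 1.513 = (1 + 7.14 λ)/(1 + 1.92 λ).
Solving: λ (I_D1 V_DS2 − I_D2 V_DS1) = I_D2 − I_D1, so λ = (5.34 − 3.53) / (3.53 × 7.14 − 5.34 × 1.92) = 1.81 / 15 = 0.121 V⁻¹.

λ = 0.121 V⁻¹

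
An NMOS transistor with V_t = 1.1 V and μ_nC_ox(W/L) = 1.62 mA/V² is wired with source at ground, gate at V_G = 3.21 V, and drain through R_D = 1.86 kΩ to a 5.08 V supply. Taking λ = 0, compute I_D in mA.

V_GS = V_G = 3.21 V, so V_ov = 3.21 − 1.1 = 2.11 V.
Assume saturation: I_D = ½ k_n V_ov² = 0.5 × 1.62 × 2.11² = 3.61 mA, giving V_DS = V_DD − I_D R_D = 5.08 − 3.61 × 1.86 = -1.63 V.
But -1.63 V < V_ov = 2.11 V, so the device is actually in triode.
In triode I_D = k_n[V_ov V_DS − ½ V_DS²] and I_D = (V_DD − V_DS)/R_D. Equating: 1.51 V_DS² − 7.358 V_DS + 5.08 = 0, giving V_DS = 0.832 V (the root below V_ov).
I_D = (5.08 − 0.832) / 1.86 = 2.28 mA.

I_D = 2.28 mA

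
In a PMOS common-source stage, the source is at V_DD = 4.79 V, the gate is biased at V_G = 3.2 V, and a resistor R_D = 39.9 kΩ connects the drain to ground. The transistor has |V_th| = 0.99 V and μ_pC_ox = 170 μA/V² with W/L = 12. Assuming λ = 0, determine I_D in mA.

I_D = 0.117 mA

V_SG = V_DD − V_G = 4.79 − 3.2 = 1.59 V, so V_ov = 1.59 − 0.99 = 0.6 V.
k_p = μ_pC_ox · (W/L) = 2.04 mA/V².
Assume saturation: I_D = ½ k_p V_ov² = 0.5 × 2.04 × 0.6² = 0.367 mA, giving V_SD = V_DD − I_D R_D = 4.79 − 0.367 × 39.9 = -9.86 V.
But -9.86 V < V_ov = 0.6 V, so the device is actually in triode.
In triode I_D = k_p[V_ov V_SD − ½ V_SD²] and I_D = (V_DD − V_SD)/R_D. Equating: 40.7 V_SD² − 49.84 V_SD + 4.79 = 0, giving V_SD = 0.105 V (the root below V_ov).
I_D = (4.79 − 0.105) / 39.9 = 0.117 mA.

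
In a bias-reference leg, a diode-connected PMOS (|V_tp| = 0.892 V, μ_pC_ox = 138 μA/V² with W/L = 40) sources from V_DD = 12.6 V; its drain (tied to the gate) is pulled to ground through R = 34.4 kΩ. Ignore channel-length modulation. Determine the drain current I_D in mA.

With gate tied to drain, V_SG = V_SD ≥ V_SG − |V_tp|, so the device is in saturation.
k_p = μ_pC_ox · (W/L) = 5.52 mA/V².
KCL at the drain: ½ k_p (V_SG − |V_tp|)² = (V_DD − V_SG)/R.
Let x = V_SG − 0.892. Then 94.9 x² + x − 11.71 = 0, giving x = 0.346 V (positive root), so V_SG = 1.24 V.
I_D = (V_DD − V_SG)/R = (12.6 − 1.24) / 34.4 = 0.33 mA.

I_D = 0.330 mA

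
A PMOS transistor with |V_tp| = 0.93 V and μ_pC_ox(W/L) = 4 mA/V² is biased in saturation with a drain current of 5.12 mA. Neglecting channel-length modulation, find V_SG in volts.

In saturation I_D = ½ k_p (V_SG − |V_tp|)², so V_SG − |V_tp| = √(2 I_D / k_p) = √(2 × 5.12 / 4) = 1.6 V.
V_SG = 0.93 + 1.6 = 2.53 V.

V_SG = 2.53 V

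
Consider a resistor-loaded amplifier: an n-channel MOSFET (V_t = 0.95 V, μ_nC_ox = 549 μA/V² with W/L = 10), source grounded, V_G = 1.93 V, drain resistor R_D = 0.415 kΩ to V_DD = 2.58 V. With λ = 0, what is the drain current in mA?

V_GS = V_G = 1.93 V, so V_ov = 1.93 − 0.95 = 0.98 V.
k_n = μ_nC_ox · (W/L) = 5.49 mA/V².
Assume saturation: I_D = ½ k_n V_ov² = 0.5 × 5.49 × 0.98² = 2.64 mA, giving V_DS = V_DD − I_D R_D = 2.58 − 2.64 × 0.415 = 1.49 V.
V_DS = 1.49 V ≥ V_ov = 0.98 V, confirming saturation.

I_D = 2.64 mA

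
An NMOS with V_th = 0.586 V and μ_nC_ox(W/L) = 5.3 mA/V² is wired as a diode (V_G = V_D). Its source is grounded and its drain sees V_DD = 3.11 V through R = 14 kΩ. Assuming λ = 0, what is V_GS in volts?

With gate tied to drain, V_GS = V_DS ≥ V_GS − V_th, so the device is in saturation.
KCL at the drain: ½ k_n (V_GS − V_th)² = (V_DD − V_GS)/R.
Let x = V_GS − 0.586. Then 37.1 x² + x − 2.524 = 0, giving x = 0.248 V (positive root), so V_GS = 0.834 V.
I_D = (V_DD − V_GS)/R = (3.11 − 0.834) / 14 = 0.163 mA.

V_GS = 0.834 V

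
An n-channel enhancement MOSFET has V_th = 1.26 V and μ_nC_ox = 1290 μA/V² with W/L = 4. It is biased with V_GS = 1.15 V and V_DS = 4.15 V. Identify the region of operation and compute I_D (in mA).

Cutoff; I_D = 0 mA

V_GS = 1.15 V < V_th = 1.26 V, so the transistor is in cutoff.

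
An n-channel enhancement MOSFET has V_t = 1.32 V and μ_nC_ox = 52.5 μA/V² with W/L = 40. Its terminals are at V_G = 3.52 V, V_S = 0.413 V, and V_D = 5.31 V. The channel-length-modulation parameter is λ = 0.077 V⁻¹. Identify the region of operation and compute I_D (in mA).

V_GS = V_G − V_S = 3.52 − 0.413 = 3.11 V; V_DS = V_D − V_S = 5.31 − 0.413 = 4.9 V.
k_n = μ_nC_ox · (W/L) = 2.1 mA/V².
V_ov = V_GS − V_t = 3.11 − 1.32 = 1.79 V.
Since V_DS = 4.9 V ≥ V_ov = 1.79 V, the device is in saturation.
I_D = ½ k_n V_ov² (1 + λ V_DS) = 0.5 × 2.1 × 1.79² × (1 + 0.077 × 4.9) = 4.62 mA.

Saturation; I_D = 4.62 mA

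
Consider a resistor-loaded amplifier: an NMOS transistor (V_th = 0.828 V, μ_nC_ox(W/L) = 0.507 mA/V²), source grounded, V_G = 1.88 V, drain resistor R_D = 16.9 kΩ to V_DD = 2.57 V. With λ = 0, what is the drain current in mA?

I_D = 0.135 mA

V_GS = V_G = 1.88 V, so V_ov = 1.88 − 0.828 = 1.05 V.
Assume saturation: I_D = ½ k_n V_ov² = 0.5 × 0.507 × 1.05² = 0.281 mA, giving V_DS = V_DD − I_D R_D = 2.57 − 0.281 × 16.9 = -2.17 V.
But -2.17 V < V_ov = 1.05 V, so the device is actually in triode.
In triode I_D = k_n[V_ov V_DS − ½ V_DS²] and I_D = (V_DD − V_DS)/R_D. Equating: 4.28 V_DS² − 10.01 V_DS + 2.57 = 0, giving V_DS = 0.293 V (the root below V_ov).
I_D = (2.57 − 0.293) / 16.9 = 0.135 mA.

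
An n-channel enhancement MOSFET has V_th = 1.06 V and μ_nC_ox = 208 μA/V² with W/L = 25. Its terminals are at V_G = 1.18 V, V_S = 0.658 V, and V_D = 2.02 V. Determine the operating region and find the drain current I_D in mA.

V_GS = V_G − V_S = 1.18 − 0.658 = 0.522 V; V_DS = V_D − V_S = 2.02 − 0.658 = 1.36 V.
V_GS = 0.522 V < V_th = 1.06 V, so the transistor is in cutoff.

Cutoff; I_D = 0 mA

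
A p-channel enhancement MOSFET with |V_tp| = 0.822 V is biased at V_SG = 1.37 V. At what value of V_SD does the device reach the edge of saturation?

V_SD,sat = 0.548 V

The boundary between triode and saturation is V_SD = V_SG − |V_tp| = V_ov.
V_ov = 1.37 − 0.822 = 0.548 V.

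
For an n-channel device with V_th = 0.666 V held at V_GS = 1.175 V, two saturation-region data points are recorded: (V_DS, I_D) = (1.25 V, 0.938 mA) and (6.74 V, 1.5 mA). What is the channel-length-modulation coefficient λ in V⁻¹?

With V_GS fixed, I_D ∝ (1 + λ V_DS) in saturation, so I_D2/I_D1 = (1 + λ V_DS2)/(1 + λ V_DS1).
1.5/0.938 = 1.599 = (1 + 6.74 λ)/(1 + 1.25 λ).
Solving: λ (I_D1 V_DS2 − I_D2 V_DS1) = I_D2 − I_D1, so λ = (1.5 − 0.938) / (0.938 × 6.74 − 1.5 × 1.25) = 0.562 / 4.45 = 0.126 V⁻¹.

λ = 0.126 V⁻¹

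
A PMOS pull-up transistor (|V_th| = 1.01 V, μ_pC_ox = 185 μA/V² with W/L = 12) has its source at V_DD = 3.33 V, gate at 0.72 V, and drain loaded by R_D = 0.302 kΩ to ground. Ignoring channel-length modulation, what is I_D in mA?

I_D = 2.84 mA

V_SG = V_DD − V_G = 3.33 − 0.72 = 2.61 V, so V_ov = 2.61 − 1.01 = 1.6 V.
k_p = μ_pC_ox · (W/L) = 2.22 mA/V².
Assume saturation: I_D = ½ k_p V_ov² = 0.5 × 2.22 × 1.6² = 2.84 mA, giving V_SD = V_DD − I_D R_D = 3.33 − 2.84 × 0.302 = 2.47 V.
V_SD = 2.47 V ≥ V_ov = 1.6 V, confirming saturation.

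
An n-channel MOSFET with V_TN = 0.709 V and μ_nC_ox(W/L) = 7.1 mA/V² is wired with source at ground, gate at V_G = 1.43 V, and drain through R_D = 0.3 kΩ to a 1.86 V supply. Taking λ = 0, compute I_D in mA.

V_GS = V_G = 1.43 V, so V_ov = 1.43 − 0.709 = 0.721 V.
Assume saturation: I_D = ½ k_n V_ov² = 0.5 × 7.1 × 0.721² = 1.85 mA, giving V_DS = V_DD − I_D R_D = 1.86 − 1.85 × 0.3 = 1.31 V.
V_DS = 1.31 V ≥ V_ov = 0.721 V, confirming saturation.

I_D = 1.85 mA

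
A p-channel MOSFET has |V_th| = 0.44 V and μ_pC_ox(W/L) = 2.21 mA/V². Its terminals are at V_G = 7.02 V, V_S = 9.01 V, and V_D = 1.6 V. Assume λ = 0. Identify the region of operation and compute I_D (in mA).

Saturation; I_D = 2.65 mA

V_SG = V_S − V_G = 9.01 − 7.02 = 1.99 V; V_SD = V_S − V_D = 9.01 − 1.6 = 7.41 V.
V_ov = V_SG − |V_th| = 1.99 − 0.44 = 1.55 V.
Since V_SD = 7.41 V ≥ V_ov = 1.55 V, the device is in saturation.
I_D = ½ k_p V_ov² = 0.5 × 2.21 × 1.55² = 2.65 mA.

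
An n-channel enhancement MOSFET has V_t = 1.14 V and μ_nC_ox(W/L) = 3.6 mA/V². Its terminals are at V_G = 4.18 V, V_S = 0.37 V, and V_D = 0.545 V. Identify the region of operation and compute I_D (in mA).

V_GS = V_G − V_S = 4.18 − 0.37 = 3.81 V; V_DS = V_D − V_S = 0.545 − 0.37 = 0.175 V.
V_ov = V_GS − V_t = 3.81 − 1.14 = 2.67 V.
Since V_DS = 0.175 V < V_ov = 2.67 V, the device is in the triode region.
I_D = k_n [V_ov · V_DS − ½ V_DS²] = 3.6 × [2.67 × 0.175 − 0.5 × 0.175²] = 1.63 mA.

Triode; I_D = 1.63 mA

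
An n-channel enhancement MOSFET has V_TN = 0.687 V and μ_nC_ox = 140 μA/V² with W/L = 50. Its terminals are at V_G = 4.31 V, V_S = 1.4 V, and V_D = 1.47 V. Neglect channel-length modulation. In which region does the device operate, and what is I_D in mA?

Triode; I_D = 1.07 mA

V_GS = V_G − V_S = 4.31 − 1.4 = 2.91 V; V_DS = V_D − V_S = 1.47 − 1.4 = 0.07 V.
k_n = μ_nC_ox · (W/L) = 7 mA/V².
V_ov = V_GS − V_TN = 2.91 − 0.687 = 2.22 V.
Since V_DS = 0.07 V < V_ov = 2.22 V, the device is in the triode region.
I_D = k_n [V_ov · V_DS − ½ V_DS²] = 7 × [2.22 × 0.07 − 0.5 × 0.07²] = 1.07 mA.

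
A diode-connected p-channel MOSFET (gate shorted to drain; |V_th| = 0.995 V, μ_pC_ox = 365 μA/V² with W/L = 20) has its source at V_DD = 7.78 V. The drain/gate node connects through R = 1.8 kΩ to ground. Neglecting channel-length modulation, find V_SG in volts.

V_SG = 1.94 V

With gate tied to drain, V_SG = V_SD ≥ V_SG − |V_th|, so the device is in saturation.
k_p = μ_pC_ox · (W/L) = 7.3 mA/V².
KCL at the drain: ½ k_p (V_SG − |V_th|)² = (V_DD − V_SG)/R.
Let x = V_SG − 0.995. Then 6.57 x² + x − 6.785 = 0, giving x = 0.943 V (positive root), so V_SG = 1.94 V.
I_D = (V_DD − V_SG)/R = (7.78 − 1.94) / 1.8 = 3.25 mA.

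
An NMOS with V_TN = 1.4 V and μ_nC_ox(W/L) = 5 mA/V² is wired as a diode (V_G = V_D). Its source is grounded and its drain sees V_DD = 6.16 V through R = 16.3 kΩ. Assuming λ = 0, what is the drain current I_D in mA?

With gate tied to drain, V_GS = V_DS ≥ V_GS − V_TN, so the device is in saturation.
KCL at the drain: ½ k_n (V_GS − V_TN)² = (V_DD − V_GS)/R.
Let x = V_GS − 1.4. Then 40.8 x² + x − 4.76 = 0, giving x = 0.33 V (positive root), so V_GS = 1.73 V.
I_D = (V_DD − V_GS)/R = (6.16 − 1.73) / 16.3 = 0.272 mA.

I_D = 0.272 mA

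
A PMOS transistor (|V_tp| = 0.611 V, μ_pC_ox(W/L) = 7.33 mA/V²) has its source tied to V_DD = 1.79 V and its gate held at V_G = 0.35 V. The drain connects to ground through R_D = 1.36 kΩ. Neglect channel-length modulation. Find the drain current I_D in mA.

V_SG = V_DD − V_G = 1.79 − 0.35 = 1.44 V, so V_ov = 1.44 − 0.611 = 0.829 V.
Assume saturation: I_D = ½ k_p V_ov² = 0.5 × 7.33 × 0.829² = 2.52 mA, giving V_SD = V_DD − I_D R_D = 1.79 − 2.52 × 1.36 = -1.64 V.
But -1.64 V < V_ov = 0.829 V, so the device is actually in triode.
In triode I_D = k_p[V_ov V_SD − ½ V_SD²] and I_D = (V_DD − V_SD)/R_D. Equating: 4.98 V_SD² − 9.264 V_SD + 1.79 = 0, giving V_SD = 0.219 V (the root below V_ov).
I_D = (1.79 − 0.219) / 1.36 = 1.16 mA.

I_D = 1.16 mA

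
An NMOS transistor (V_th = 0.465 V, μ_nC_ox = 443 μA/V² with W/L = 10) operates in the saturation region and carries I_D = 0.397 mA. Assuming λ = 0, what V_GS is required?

k_n = μ_nC_ox · (W/L) = 4.43 mA/V².
In saturation I_D = ½ k_n (V_GS − V_th)², so V_GS − V_th = √(2 I_D / k_n) = √(2 × 0.397 / 4.43) = 0.423 V.
V_GS = 0.465 + 0.423 = 0.888 V.

V_GS = 0.888 V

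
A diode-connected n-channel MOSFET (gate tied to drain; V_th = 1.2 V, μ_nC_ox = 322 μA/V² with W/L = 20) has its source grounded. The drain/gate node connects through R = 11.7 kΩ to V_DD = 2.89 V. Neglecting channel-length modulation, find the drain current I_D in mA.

I_D = 0.127 mA

With gate tied to drain, V_GS = V_DS ≥ V_GS − V_th, so the device is in saturation.
k_n = μ_nC_ox · (W/L) = 6.44 mA/V².
KCL at the drain: ½ k_n (V_GS − V_th)² = (V_DD − V_GS)/R.
Let x = V_GS − 1.2. Then 37.7 x² + x − 1.69 = 0, giving x = 0.199 V (positive root), so V_GS = 1.4 V.
I_D = (V_DD − V_GS)/R = (2.89 − 1.4) / 11.7 = 0.127 mA.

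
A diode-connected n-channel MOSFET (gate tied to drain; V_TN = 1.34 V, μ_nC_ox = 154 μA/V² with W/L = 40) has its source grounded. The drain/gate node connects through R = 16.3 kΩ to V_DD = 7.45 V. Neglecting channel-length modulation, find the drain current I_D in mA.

I_D = 0.354 mA

With gate tied to drain, V_GS = V_DS ≥ V_GS − V_TN, so the device is in saturation.
k_n = μ_nC_ox · (W/L) = 6.16 mA/V².
KCL at the drain: ½ k_n (V_GS − V_TN)² = (V_DD − V_GS)/R.
Let x = V_GS − 1.34. Then 50.2 x² + x − 6.11 = 0, giving x = 0.339 V (positive root), so V_GS = 1.68 V.
I_D = (V_DD − V_GS)/R = (7.45 − 1.68) / 16.3 = 0.354 mA.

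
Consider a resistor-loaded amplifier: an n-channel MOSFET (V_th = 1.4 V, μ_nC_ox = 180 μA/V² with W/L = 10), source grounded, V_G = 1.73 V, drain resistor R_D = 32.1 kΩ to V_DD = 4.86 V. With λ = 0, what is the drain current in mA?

I_D = 0.0980 mA

V_GS = V_G = 1.73 V, so V_ov = 1.73 − 1.4 = 0.33 V.
k_n = μ_nC_ox · (W/L) = 1.8 mA/V².
Assume saturation: I_D = ½ k_n V_ov² = 0.5 × 1.8 × 0.33² = 0.098 mA, giving V_DS = V_DD − I_D R_D = 4.86 − 0.098 × 32.1 = 1.71 V.
V_DS = 1.71 V ≥ V_ov = 0.33 V, confirming saturation.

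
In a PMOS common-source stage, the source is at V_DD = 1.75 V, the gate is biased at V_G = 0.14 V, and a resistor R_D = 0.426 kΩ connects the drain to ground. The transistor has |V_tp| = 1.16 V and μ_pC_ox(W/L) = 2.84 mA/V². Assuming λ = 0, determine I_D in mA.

I_D = 0.288 mA

V_SG = V_DD − V_G = 1.75 − 0.14 = 1.61 V, so V_ov = 1.61 − 1.16 = 0.45 V.
Assume saturation: I_D = ½ k_p V_ov² = 0.5 × 2.84 × 0.45² = 0.288 mA, giving V_SD = V_DD − I_D R_D = 1.75 − 0.288 × 0.426 = 1.63 V.
V_SD = 1.63 V ≥ V_ov = 0.45 V, confirming saturation.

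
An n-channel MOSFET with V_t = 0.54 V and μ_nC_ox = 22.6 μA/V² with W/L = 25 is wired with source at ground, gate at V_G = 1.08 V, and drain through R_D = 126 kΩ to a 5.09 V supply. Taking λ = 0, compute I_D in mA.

I_D = 0.0392 mA

V_GS = V_G = 1.08 V, so V_ov = 1.08 − 0.54 = 0.54 V.
k_n = μ_nC_ox · (W/L) = 0.565 mA/V².
Assume saturation: I_D = ½ k_n V_ov² = 0.5 × 0.565 × 0.54² = 0.0824 mA, giving V_DS = V_DD − I_D R_D = 5.09 − 0.0824 × 126 = -5.29 V.
But -5.29 V < V_ov = 0.54 V, so the device is actually in triode.
In triode I_D = k_n[V_ov V_DS − ½ V_DS²] and I_D = (V_DD − V_DS)/R_D. Equating: 35.6 V_DS² − 39.44 V_DS + 5.09 = 0, giving V_DS = 0.149 V (the root below V_ov).
I_D = (5.09 − 0.149) / 126 = 0.0392 mA.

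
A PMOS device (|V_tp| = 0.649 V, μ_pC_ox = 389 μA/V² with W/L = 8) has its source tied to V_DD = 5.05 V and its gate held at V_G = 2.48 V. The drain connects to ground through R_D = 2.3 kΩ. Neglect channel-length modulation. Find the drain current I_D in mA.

V_SG = V_DD − V_G = 5.05 − 2.48 = 2.57 V, so V_ov = 2.57 − 0.649 = 1.92 V.
k_p = μ_pC_ox · (W/L) = 3.112 mA/V².
Assume saturation: I_D = ½ k_p V_ov² = 0.5 × 3.112 × 1.92² = 5.74 mA, giving V_SD = V_DD − I_D R_D = 5.05 − 5.74 × 2.3 = -8.16 V.
But -8.16 V < V_ov = 1.92 V, so the device is actually in triode.
In triode I_D = k_p[V_ov V_SD − ½ V_SD²] and I_D = (V_DD − V_SD)/R_D. Equating: 3.58 V_SD² − 14.75 V_SD + 5.05 = 0, giving V_SD = 0.377 V (the root below V_ov).
I_D = (5.05 − 0.377) / 2.3 = 2.03 mA.

I_D = 2.03 mA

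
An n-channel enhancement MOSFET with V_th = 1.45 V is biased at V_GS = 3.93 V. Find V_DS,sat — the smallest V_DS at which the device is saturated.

The boundary between triode and saturation is V_DS = V_GS − V_th = V_ov.
V_ov = 3.93 − 1.45 = 2.48 V.

V_DS,sat = 2.48 V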